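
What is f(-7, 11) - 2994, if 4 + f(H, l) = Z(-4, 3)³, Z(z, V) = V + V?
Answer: -2782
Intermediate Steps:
Z(z, V) = 2*V
f(H, l) = 212 (f(H, l) = -4 + (2*3)³ = -4 + 6³ = -4 + 216 = 212)
f(-7, 11) - 2994 = 212 - 2994 = -2782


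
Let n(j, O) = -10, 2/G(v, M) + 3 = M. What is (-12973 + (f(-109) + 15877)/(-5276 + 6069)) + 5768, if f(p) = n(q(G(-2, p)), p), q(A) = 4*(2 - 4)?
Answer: -5697698/793 ≈ -7185.0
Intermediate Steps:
G(v, M) = 2/(-3 + M)
q(A) = -8 (q(A) = 4*(-2) = -8)
f(p) = -10
(-12973 + (f(-109) + 15877)/(-5276 + 6069)) + 5768 = (-12973 + (-10 + 15877)/(-5276 + 6069)) + 5768 = (-12973 + 15867/793) + 5768 = -10271722/793 + 5768 = -5697698/793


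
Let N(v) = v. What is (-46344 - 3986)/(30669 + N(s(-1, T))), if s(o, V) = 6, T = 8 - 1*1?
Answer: -10066/6135 ≈ -1.6407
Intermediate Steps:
T = 7 (T = 8 - 1 = 7)
(-46344 - 3986)/(30669 + N(s(-1, T))) = (-46344 - 3986)/(30669 + 6) = -50330/30675 = -50330*1/30675 = -10066/6135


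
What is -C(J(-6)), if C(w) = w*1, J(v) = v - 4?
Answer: 10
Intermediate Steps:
J(v) = -4 + v
C(w) = w
-C(J(-6)) = -(-4 - 6) = -1*(-10) = 10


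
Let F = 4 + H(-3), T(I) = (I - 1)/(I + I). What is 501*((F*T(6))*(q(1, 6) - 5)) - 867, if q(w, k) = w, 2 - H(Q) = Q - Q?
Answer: -5877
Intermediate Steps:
H(Q) = 2 (H(Q) = 2 - (Q - Q) = 2 - 1*0 = 2 + 0 = 2)
T(I) = (-1 + I)/(2*I) (T(I) = (-1 + I)/((2*I)) = (-1 + I)*(1/(2*I)) = (-1 + I)/(2*I))
F = 6 (F = 4 + 2 = 6)
501*((F*T(6))*(q(1, 6) - 5)) - 867 = 501*((6*((½)*(-1 + 6)/6))*(1 - 5)) - 867 = 501*((6*((½)*(⅙)*5))*(-4)) - 867 = 501*((6*(5/12))*(-4)) - 867 = 501*((5/2)*(-4)) - 867 = 501*(-10) - 867 = -5010 - 867 = -5877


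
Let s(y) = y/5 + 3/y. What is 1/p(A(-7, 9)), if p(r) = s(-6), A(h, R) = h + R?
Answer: -10/17 ≈ -0.58823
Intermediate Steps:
A(h, R) = R + h
s(y) = 3/y + y/5 (s(y) = y*(⅕) + 3/y = y/5 + 3/y = 3/y + y/5)
p(r) = -17/10 (p(r) = 3/(-6) + (⅕)*(-6) = 3*(-⅙) - 6/5 = -½ - 6/5 = -17/10)
1/p(A(-7, 9)) = 1/(-17/10) = -10/17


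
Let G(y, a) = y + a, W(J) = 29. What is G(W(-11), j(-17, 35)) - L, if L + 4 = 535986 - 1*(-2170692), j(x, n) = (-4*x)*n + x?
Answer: -2704282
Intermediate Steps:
j(x, n) = x - 4*n*x (j(x, n) = -4*n*x + x = x - 4*n*x)
L = 2706674 (L = -4 + (535986 - 1*(-2170692)) = -4 + (535986 + 2170692) = -4 + 2706678 = 2706674)
G(y, a) = a + y
G(W(-11), j(-17, 35)) - L = (-17*(1 - 4*35) + 29) - 1*2706674 = (-17*(1 - 140) + 29) - 2706674 = (-17*(-139) + 29) - 2706674 = (2363 + 29) - 2706674 = 2392 - 2706674 = -2704282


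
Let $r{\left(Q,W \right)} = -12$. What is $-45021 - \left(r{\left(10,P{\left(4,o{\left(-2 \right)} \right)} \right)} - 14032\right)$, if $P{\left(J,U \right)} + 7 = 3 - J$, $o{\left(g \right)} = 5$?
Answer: $-30977$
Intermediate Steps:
$P{\left(J,U \right)} = -4 - J$ ($P{\left(J,U \right)} = -7 - \left(-3 + J\right) = -4 - J$)
$-45021 - \left(r{\left(10,P{\left(4,o{\left(-2 \right)} \right)} \right)} - 14032\right) = -45021 - \left(-12 - 14032\right) = -45021 - -14044 = -45021 + 14044 = -30977$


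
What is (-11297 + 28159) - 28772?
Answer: -11910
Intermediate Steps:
(-11297 + 28159) - 28772 = 16862 - 28772 = -11910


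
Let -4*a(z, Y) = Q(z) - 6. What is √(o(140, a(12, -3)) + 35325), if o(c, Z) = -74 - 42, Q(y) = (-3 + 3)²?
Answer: √35209 ≈ 187.64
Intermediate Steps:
Q(y) = 0 (Q(y) = 0² = 0)
a(z, Y) = 3/2 (a(z, Y) = -(0 - 6)/4 = -¼*(-6) = 3/2)
o(c, Z) = -116
√(o(140, a(12, -3)) + 35325) = √(-116 + 35325) = √35209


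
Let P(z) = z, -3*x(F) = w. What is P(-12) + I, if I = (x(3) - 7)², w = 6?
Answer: 69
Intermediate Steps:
x(F) = -2 (x(F) = -⅓*6 = -2)
I = 81 (I = (-2 - 7)² = (-9)² = 81)
P(-12) + I = -12 + 81 = 69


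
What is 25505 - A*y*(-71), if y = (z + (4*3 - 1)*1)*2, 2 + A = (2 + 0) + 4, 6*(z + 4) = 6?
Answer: 30049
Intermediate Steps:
z = -3 (z = -4 + (⅙)*6 = -4 + 1 = -3)
A = 4 (A = -2 + ((2 + 0) + 4) = -2 + (2 + 4) = -2 + 6 = 4)
y = 16 (y = (-3 + (4*3 - 1)*1)*2 = (-3 + (12 - 1)*1)*2 = (-3 + 11*1)*2 = (-3 + 11)*2 = 8*2 = 16)
25505 - A*y*(-71) = 25505 - 4*16*(-71) = 25505 - 64*(-71) = 25505 - 1*(-4544) = 25505 + 4544 = 30049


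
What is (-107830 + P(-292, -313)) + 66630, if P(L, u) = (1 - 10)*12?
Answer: -41308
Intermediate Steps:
P(L, u) = -108 (P(L, u) = -9*12 = -108)
(-107830 + P(-292, -313)) + 66630 = (-107830 - 108) + 66630 = -107938 + 66630 = -41308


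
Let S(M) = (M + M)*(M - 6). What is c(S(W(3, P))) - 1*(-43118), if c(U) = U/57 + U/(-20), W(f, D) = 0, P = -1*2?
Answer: 43118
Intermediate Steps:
P = -2
S(M) = 2*M*(-6 + M) (S(M) = (2*M)*(-6 + M) = 2*M*(-6 + M))
c(U) = -37*U/1140 (c(U) = U*(1/57) + U*(-1/20) = U/57 - U/20 = -37*U/1140)
c(S(W(3, P))) - 1*(-43118) = -37*0*(-6 + 0)/570 - 1*(-43118) = -37*0*(-6)/570 + 43118 = -37/1140*0 + 43118 = 0 + 43118 = 43118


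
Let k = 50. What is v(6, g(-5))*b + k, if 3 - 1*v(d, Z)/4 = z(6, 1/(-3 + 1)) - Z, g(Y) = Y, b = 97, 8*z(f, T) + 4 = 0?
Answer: -532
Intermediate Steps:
z(f, T) = -½ (z(f, T) = -½ + (⅛)*0 = -½ + 0 = -½)
v(d, Z) = 14 + 4*Z (v(d, Z) = 12 - 4*(-½ - Z) = 12 + (2 + 4*Z) = 14 + 4*Z)
v(6, g(-5))*b + k = (14 + 4*(-5))*97 + 50 = (14 - 20)*97 + 50 = -6*97 + 50 = -582 + 50 = -532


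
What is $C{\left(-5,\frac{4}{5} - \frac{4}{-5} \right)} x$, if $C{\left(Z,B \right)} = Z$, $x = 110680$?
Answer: $-553400$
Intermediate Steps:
$C{\left(-5,\frac{4}{5} - \frac{4}{-5} \right)} x = \left(-5\right) 110680 = -553400$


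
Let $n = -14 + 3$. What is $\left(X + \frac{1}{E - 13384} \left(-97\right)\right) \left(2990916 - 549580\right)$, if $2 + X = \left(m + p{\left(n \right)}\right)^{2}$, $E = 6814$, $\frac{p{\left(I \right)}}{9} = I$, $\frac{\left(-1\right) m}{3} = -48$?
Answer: $\frac{16224151066276}{3285} \approx 4.9389 \cdot 10^{9}$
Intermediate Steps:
$m = 144$ ($m = \left(-3\right) \left(-48\right) = 144$)
$n = -11$
$p{\left(I \right)} = 9 I$
$X = 2023$ ($X = -2 + \left(144 + 9 \left(-11\right)\right)^{2} = -2 + \left(144 - 99\right)^{2} = -2 + 45^{2} = -2 + 2025 = 2023$)
$\left(X + \frac{1}{E - 13384} \left(-97\right)\right) \left(2990916 - 549580\right) = \left(2023 + \frac{1}{6814 - 13384} \left(-97\right)\right) \left(2990916 - 549580\right) = \left(2023 + \frac{1}{-6570} \left(-97\right)\right) 2441336 = \left(2023 - - \frac{97}{6570}\right) 2441336 = \left(2023 + \frac{97}{6570}\right) 2441336 = \frac{13291207}{6570} \cdot 2441336 = \frac{16224151066276}{3285}$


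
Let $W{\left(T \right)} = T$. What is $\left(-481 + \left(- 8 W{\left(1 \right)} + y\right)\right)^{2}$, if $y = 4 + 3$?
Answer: $232324$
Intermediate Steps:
$y = 7$
$\left(-481 + \left(- 8 W{\left(1 \right)} + y\right)\right)^{2} = \left(-481 + \left(\left(-8\right) 1 + 7\right)\right)^{2} = \left(-481 + \left(-8 + 7\right)\right)^{2} = \left(-481 - 1\right)^{2} = \left(-482\right)^{2} = 232324$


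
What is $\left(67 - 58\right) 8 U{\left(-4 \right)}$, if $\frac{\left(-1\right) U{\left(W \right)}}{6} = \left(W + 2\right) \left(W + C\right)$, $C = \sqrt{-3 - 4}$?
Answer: $-3456 + 864 i \sqrt{7} \approx -3456.0 + 2285.9 i$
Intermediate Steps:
$C = i \sqrt{7}$ ($C = \sqrt{-7} = i \sqrt{7} \approx 2.6458 i$)
$U{\left(W \right)} = - 6 \left(2 + W\right) \left(W + i \sqrt{7}\right)$ ($U{\left(W \right)} = - 6 \left(W + 2\right) \left(W + i \sqrt{7}\right) = - 6 \left(2 + W\right) \left(W + i \sqrt{7}\right)$)
$\left(67 - 58\right) 8 U{\left(-4 \right)} = \left(67 - 58\right) 8 \left(\left(-12\right) \left(-4\right) - 6 \left(-4\right)^{2} - 12 i \sqrt{7} - 6 i \left(-4\right) \sqrt{7}\right) = 9 \cdot 8 \left(48 - 96 - 12 i \sqrt{7} + 24 i \sqrt{7}\right) = 9 \cdot 8 \left(-48 + 12 i \sqrt{7}\right) = 9 \left(-384 + 96 i \sqrt{7}\right) = -3456 + 864 i \sqrt{7}$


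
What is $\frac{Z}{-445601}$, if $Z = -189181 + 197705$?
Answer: $- \frac{8524}{445601} \approx -0.019129$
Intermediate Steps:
$Z = 8524$
$\frac{Z}{-445601} = \frac{8524}{-445601} = 8524 \left(- \frac{1}{445601}\right) = - \frac{8524}{445601}$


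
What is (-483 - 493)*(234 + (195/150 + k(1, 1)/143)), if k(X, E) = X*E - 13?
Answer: -164143192/715 ≈ -2.2957e+5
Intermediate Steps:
k(X, E) = -13 + E*X (k(X, E) = E*X - 13 = -13 + E*X)
(-483 - 493)*(234 + (195/150 + k(1, 1)/143)) = (-483 - 493)*(234 + (195/150 + (-13 + 1*1)/143)) = -976*(234 + (195*(1/150) + (-13 + 1)*(1/143))) = -976*(234 + (13/10 - 12*1/143)) = -976*(234 + (13/10 - 12/143)) = -976*(234 + 1739/1430) = -976*336359/1430 = -164143192/715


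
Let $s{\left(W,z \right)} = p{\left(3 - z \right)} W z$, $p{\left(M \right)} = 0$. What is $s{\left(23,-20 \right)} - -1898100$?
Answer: $1898100$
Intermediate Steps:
$s{\left(W,z \right)} = 0$ ($s{\left(W,z \right)} = 0 W z = 0 z = 0$)
$s{\left(23,-20 \right)} - -1898100 = 0 - -1898100 = 0 + 1898100 = 1898100$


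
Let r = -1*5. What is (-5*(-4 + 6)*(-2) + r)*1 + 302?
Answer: 317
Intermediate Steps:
r = -5
(-5*(-4 + 6)*(-2) + r)*1 + 302 = (-5*(-4 + 6)*(-2) - 5)*1 + 302 = (-5*2*(-2) - 5)*1 + 302 = (-10*(-2) - 5)*1 + 302 = (20 - 5)*1 + 302 = 15*1 + 302 = 15 + 302 = 317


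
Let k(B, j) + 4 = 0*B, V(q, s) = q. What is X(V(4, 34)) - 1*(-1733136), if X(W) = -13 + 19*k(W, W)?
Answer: 1733047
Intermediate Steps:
k(B, j) = -4 (k(B, j) = -4 + 0*B = -4 + 0 = -4)
X(W) = -89 (X(W) = -13 + 19*(-4) = -13 - 76 = -89)
X(V(4, 34)) - 1*(-1733136) = -89 - 1*(-1733136) = -89 + 1733136 = 1733047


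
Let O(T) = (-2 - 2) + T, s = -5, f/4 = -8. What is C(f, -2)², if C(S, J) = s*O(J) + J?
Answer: 784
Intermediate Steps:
f = -32 (f = 4*(-8) = -32)
O(T) = -4 + T
C(S, J) = 20 - 4*J (C(S, J) = -5*(-4 + J) + J = (20 - 5*J) + J = 20 - 4*J)
C(f, -2)² = (20 - 4*(-2))² = (20 + 8)² = 28² = 784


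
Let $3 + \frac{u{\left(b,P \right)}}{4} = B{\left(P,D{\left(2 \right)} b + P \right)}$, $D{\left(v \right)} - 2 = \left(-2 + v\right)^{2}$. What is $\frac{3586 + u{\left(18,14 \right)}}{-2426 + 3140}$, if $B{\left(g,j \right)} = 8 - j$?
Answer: $\frac{1703}{357} \approx 4.7703$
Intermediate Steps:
$D{\left(v \right)} = 2 + \left(-2 + v\right)^{2}$
$u{\left(b,P \right)} = 20 - 8 b - 4 P$ ($u{\left(b,P \right)} = -12 + 4 \left(8 - \left(\left(2 + \left(-2 + 2\right)^{2}\right) b + P\right)\right) = -12 + 4 \left(8 - \left(\left(2 + 0^{2}\right) b + P\right)\right) = -12 + 4 \left(8 - \left(\left(2 + 0\right) b + P\right)\right) = -12 + 4 \left(8 - \left(2 b + P\right)\right) = -12 + 4 \left(8 - \left(P + 2 b\right)\right) = -12 + 4 \left(8 - P - 2 b\right) = -12 - \left(-32 + 4 P + 8 b\right) = 20 - 8 b - 4 P$)
$\frac{3586 + u{\left(18,14 \right)}}{-2426 + 3140} = \frac{3586 - 180}{-2426 + 3140} = \frac{3586 - 180}{714} = \left(3586 - 180\right) \frac{1}{714} = 3406 \cdot \frac{1}{714} = \frac{1703}{357}$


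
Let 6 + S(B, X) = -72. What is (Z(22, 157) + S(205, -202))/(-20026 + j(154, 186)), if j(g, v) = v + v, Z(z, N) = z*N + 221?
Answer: -3597/19654 ≈ -0.18302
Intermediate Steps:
S(B, X) = -78 (S(B, X) = -6 - 72 = -78)
Z(z, N) = 221 + N*z (Z(z, N) = N*z + 221 = 221 + N*z)
j(g, v) = 2*v
(Z(22, 157) + S(205, -202))/(-20026 + j(154, 186)) = ((221 + 157*22) - 78)/(-20026 + 2*186) = ((221 + 3454) - 78)/(-20026 + 372) = (3675 - 78)/(-19654) = 3597*(-1/19654) = -3597/19654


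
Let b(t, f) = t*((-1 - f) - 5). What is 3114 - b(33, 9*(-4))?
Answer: 2124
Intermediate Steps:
b(t, f) = t*(-6 - f)
3114 - b(33, 9*(-4)) = 3114 - (-1)*33*(6 + 9*(-4)) = 3114 - (-1)*33*(6 - 36) = 3114 - (-1)*33*(-30) = 3114 - 1*990 = 3114 - 990 = 2124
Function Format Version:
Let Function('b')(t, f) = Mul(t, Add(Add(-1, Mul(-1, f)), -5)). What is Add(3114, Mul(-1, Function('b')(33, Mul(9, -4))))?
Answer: 2124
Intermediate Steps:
Function('b')(t, f) = Mul(t, Add(-6, Mul(-1, f)))
Add(3114, Mul(-1, Function('b')(33, Mul(9, -4)))) = Add(3114, Mul(-1, Mul(-1, 33, Add(6, Mul(9, -4))))) = Add(3114, Mul(-1, Mul(-1, 33, Add(6, -36)))) = Add(3114, Mul(-1, Mul(-1, 33, -30))) = Add(3114, Mul(-1, 990)) = Add(3114, -990) = 2124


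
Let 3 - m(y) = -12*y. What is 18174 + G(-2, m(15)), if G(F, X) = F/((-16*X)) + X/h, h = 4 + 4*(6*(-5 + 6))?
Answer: 186314137/10248 ≈ 18181.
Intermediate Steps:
m(y) = 3 + 12*y (m(y) = 3 - (-12)*y = 3 + 12*y)
h = 28 (h = 4 + 4*(6*1) = 4 + 4*6 = 4 + 24 = 28)
G(F, X) = X/28 - F/(16*X) (G(F, X) = F/((-16*X)) + X/28 = F*(-1/(16*X)) + X*(1/28) = -F/(16*X) + X/28 = X/28 - F/(16*X))
18174 + G(-2, m(15)) = 18174 + ((3 + 12*15)/28 - 1/16*(-2)/(3 + 12*15)) = 18174 + ((3 + 180)/28 - 1/16*(-2)/(3 + 180)) = 18174 + ((1/28)*183 - 1/16*(-2)/183) = 18174 + (183/28 - 1/16*(-2)*1/183) = 18174 + (183/28 + 1/1464) = 18174 + 66985/10248 = 186314137/10248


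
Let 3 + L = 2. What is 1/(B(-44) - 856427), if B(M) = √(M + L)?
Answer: -856427/733467206374 - 3*I*√5/733467206374 ≈ -1.1676e-6 - 9.1459e-12*I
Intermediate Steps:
L = -1 (L = -3 + 2 = -1)
B(M) = √(-1 + M) (B(M) = √(M - 1) = √(-1 + M))
1/(B(-44) - 856427) = 1/(√(-1 - 44) - 856427) = 1/(√(-45) - 856427) = 1/(3*I*√5 - 856427) = 1/(-856427 + 3*I*√5)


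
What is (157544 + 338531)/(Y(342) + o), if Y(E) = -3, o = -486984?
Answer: -496075/486987 ≈ -1.0187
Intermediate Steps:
(157544 + 338531)/(Y(342) + o) = (157544 + 338531)/(-3 - 486984) = 496075/(-486987) = 496075*(-1/486987) = -496075/486987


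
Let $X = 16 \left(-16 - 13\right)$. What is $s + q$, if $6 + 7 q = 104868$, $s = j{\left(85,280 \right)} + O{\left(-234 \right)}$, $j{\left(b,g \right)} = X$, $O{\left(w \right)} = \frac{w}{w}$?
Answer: $\frac{101621}{7} \approx 14517.0$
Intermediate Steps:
$X = -464$ ($X = 16 \left(-29\right) = -464$)
$O{\left(w \right)} = 1$
$j{\left(b,g \right)} = -464$
$s = -463$ ($s = -464 + 1 = -463$)
$q = \frac{104862}{7}$ ($q = - \frac{6}{7} + \frac{1}{7} \cdot 104868 = - \frac{6}{7} + \frac{104868}{7} = \frac{104862}{7} \approx 14980.0$)
$s + q = -463 + \frac{104862}{7} = \frac{101621}{7}$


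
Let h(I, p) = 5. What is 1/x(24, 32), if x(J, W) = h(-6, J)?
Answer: ⅕ ≈ 0.20000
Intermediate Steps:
x(J, W) = 5
1/x(24, 32) = 1/5 = ⅕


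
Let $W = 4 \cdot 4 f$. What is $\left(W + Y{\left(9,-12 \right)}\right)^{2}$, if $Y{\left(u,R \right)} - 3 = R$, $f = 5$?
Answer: $5041$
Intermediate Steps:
$W = 80$ ($W = 4 \cdot 4 \cdot 5 = 16 \cdot 5 = 80$)
$Y{\left(u,R \right)} = 3 + R$
$\left(W + Y{\left(9,-12 \right)}\right)^{2} = \left(80 + \left(3 - 12\right)\right)^{2} = \left(80 - 9\right)^{2} = 71^{2} = 5041$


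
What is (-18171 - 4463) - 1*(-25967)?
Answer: 3333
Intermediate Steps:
(-18171 - 4463) - 1*(-25967) = -22634 + 25967 = 3333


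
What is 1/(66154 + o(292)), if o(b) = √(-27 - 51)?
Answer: 33077/2188175897 - I*√78/4376351794 ≈ 1.5116e-5 - 2.0181e-9*I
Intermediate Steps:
o(b) = I*√78 (o(b) = √(-78) = I*√78)
1/(66154 + o(292)) = 1/(66154 + I*√78)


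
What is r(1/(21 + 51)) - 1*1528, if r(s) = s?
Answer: -110015/72 ≈ -1528.0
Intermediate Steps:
r(1/(21 + 51)) - 1*1528 = 1/(21 + 51) - 1*1528 = 1/72 - 1528 = -110015/72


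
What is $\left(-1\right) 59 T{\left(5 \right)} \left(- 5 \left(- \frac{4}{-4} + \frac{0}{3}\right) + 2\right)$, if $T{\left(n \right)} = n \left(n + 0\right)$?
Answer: $4425$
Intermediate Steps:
$T{\left(n \right)} = n^{2}$ ($T{\left(n \right)} = n n = n^{2}$)
$\left(-1\right) 59 T{\left(5 \right)} \left(- 5 \left(- \frac{4}{-4} + \frac{0}{3}\right) + 2\right) = \left(-1\right) 59 \cdot 5^{2} \left(- 5 \left(- \frac{4}{-4} + \frac{0}{3}\right) + 2\right) = \left(-59\right) 25 \left(- 5 \left(\left(-4\right) \left(- \frac{1}{4}\right) + 0 \cdot \frac{1}{3}\right) + 2\right) = - 1475 \left(- 5 \left(1 + 0\right) + 2\right) = - 1475 \left(\left(-5\right) 1 + 2\right) = - 1475 \left(-5 + 2\right) = \left(-1475\right) \left(-3\right) = 4425$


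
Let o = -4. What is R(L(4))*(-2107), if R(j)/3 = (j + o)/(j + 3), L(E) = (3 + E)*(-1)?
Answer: -69531/4 ≈ -17383.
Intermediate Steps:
L(E) = -3 - E
R(j) = 3*(-4 + j)/(3 + j) (R(j) = 3*((j - 4)/(j + 3)) = 3*((-4 + j)/(3 + j)) = 3*(-4 + j)/(3 + j))
R(L(4))*(-2107) = (3*(-4 + (-3 - 1*4))/(3 + (-3 - 1*4)))*(-2107) = (3*(-4 + (-3 - 4))/(3 + (-3 - 4)))*(-2107) = (3*(-4 - 7)/(3 - 7))*(-2107) = (3*(-11)/(-4))*(-2107) = (3*(-¼)*(-11))*(-2107) = (33/4)*(-2107) = -69531/4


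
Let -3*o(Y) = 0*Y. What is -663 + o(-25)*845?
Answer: -663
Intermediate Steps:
o(Y) = 0 (o(Y) = -0*Y = -1/3*0 = 0)
-663 + o(-25)*845 = -663 + 0*845 = -663 + 0 = -663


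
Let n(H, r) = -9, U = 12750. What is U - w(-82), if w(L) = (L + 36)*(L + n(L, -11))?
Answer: 8564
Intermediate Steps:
w(L) = (-9 + L)*(36 + L) (w(L) = (L + 36)*(L - 9) = (36 + L)*(-9 + L) = (-9 + L)*(36 + L))
U - w(-82) = 12750 - (-324 + (-82)**2 + 27*(-82)) = 12750 - (-324 + 6724 - 2214) = 12750 - 1*4186 = 12750 - 4186 = 8564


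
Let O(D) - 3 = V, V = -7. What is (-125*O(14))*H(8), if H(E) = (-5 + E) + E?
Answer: 5500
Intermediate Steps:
O(D) = -4 (O(D) = 3 - 7 = -4)
H(E) = -5 + 2*E
(-125*O(14))*H(8) = (-125*(-4))*(-5 + 2*8) = 500*(-5 + 16) = 500*11 = 5500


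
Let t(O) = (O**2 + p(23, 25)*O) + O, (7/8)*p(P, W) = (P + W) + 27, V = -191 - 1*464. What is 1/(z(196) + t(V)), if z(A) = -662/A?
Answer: 98/36477929 ≈ 2.6866e-6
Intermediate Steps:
V = -655 (V = -191 - 464 = -655)
p(P, W) = 216/7 + 8*P/7 + 8*W/7 (p(P, W) = 8*((P + W) + 27)/7 = 8*(27 + P + W)/7 = 216/7 + 8*P/7 + 8*W/7)
t(O) = O**2 + 607*O/7 (t(O) = (O**2 + (216/7 + (8/7)*23 + (8/7)*25)*O) + O = (O**2 + (216/7 + 184/7 + 200/7)*O) + O = (O**2 + 600*O/7) + O = O**2 + 607*O/7)
1/(z(196) + t(V)) = 1/(-662/196 + (1/7)*(-655)*(607 + 7*(-655))) = 1/(-662*1/196 + (1/7)*(-655)*(607 - 4585)) = 1/(-331/98 + (1/7)*(-655)*(-3978)) = 1/(-331/98 + 2605590/7) = 1/(36477929/98) = 98/36477929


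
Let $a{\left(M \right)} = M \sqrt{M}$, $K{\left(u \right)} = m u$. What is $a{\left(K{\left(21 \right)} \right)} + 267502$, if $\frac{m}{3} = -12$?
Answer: $267502 - 4536 i \sqrt{21} \approx 2.675 \cdot 10^{5} - 20787.0 i$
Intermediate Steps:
$m = -36$ ($m = 3 \left(-12\right) = -36$)
$K{\left(u \right)} = - 36 u$
$a{\left(M \right)} = M^{\frac{3}{2}}$
$a{\left(K{\left(21 \right)} \right)} + 267502 = \left(\left(-36\right) 21\right)^{\frac{3}{2}} + 267502 = \left(-756\right)^{\frac{3}{2}} + 267502 = - 4536 i \sqrt{21} + 267502 = 267502 - 4536 i \sqrt{21}$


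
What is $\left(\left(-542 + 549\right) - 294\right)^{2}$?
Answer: $82369$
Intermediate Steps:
$\left(\left(-542 + 549\right) - 294\right)^{2} = \left(7 - 294\right)^{2} = \left(-287\right)^{2} = 82369$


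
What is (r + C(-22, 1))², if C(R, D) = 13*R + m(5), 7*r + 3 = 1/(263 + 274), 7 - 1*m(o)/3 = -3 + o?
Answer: 21245103049/288369 ≈ 73673.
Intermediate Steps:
m(o) = 30 - 3*o (m(o) = 21 - 3*(-3 + o) = 21 + (9 - 3*o) = 30 - 3*o)
r = -230/537 (r = -3/7 + 1/(7*(263 + 274)) = -3/7 + (⅐)/537 = -3/7 + (⅐)*(1/537) = -3/7 + 1/3759 = -230/537 ≈ -0.42831)
C(R, D) = 15 + 13*R (C(R, D) = 13*R + (30 - 3*5) = 13*R + (30 - 15) = 13*R + 15 = 15 + 13*R)
(r + C(-22, 1))² = (-230/537 + (15 + 13*(-22)))² = (-230/537 + (15 - 286))² = (-230/537 - 271)² = (-145757/537)² = 21245103049/288369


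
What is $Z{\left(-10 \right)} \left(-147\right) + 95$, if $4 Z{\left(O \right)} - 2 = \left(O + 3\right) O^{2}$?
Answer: $\frac{51493}{2} \approx 25747.0$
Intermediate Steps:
$Z{\left(O \right)} = \frac{1}{2} + \frac{O^{2} \left(3 + O\right)}{4}$ ($Z{\left(O \right)} = \frac{1}{2} + \frac{\left(O + 3\right) O^{2}}{4} = \frac{1}{2} + \frac{\left(3 + O\right) O^{2}}{4} = \frac{1}{2} + \frac{O^{2} \left(3 + O\right)}{4}$)
$Z{\left(-10 \right)} \left(-147\right) + 95 = \left(\frac{1}{2} + \frac{\left(-10\right)^{3}}{4} + \frac{3 \left(-10\right)^{2}}{4}\right) \left(-147\right) + 95 = \left(\frac{1}{2} + \frac{1}{4} \left(-1000\right) + \frac{3}{4} \cdot 100\right) \left(-147\right) + 95 = \left(\frac{1}{2} - 250 + 75\right) \left(-147\right) + 95 = \left(- \frac{349}{2}\right) \left(-147\right) + 95 = \frac{51303}{2} + 95 = \frac{51493}{2}$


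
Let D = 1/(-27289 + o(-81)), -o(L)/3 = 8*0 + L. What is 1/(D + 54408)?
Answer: 27046/1471518767 ≈ 1.8380e-5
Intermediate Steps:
o(L) = -3*L (o(L) = -3*(8*0 + L) = -3*(0 + L) = -3*L)
D = -1/27046 (D = 1/(-27289 - 3*(-81)) = 1/(-27289 + 243) = 1/(-27046) = -1/27046 ≈ -3.6974e-5)
1/(D + 54408) = 1/(-1/27046 + 54408) = 1/(1471518767/27046) = 27046/1471518767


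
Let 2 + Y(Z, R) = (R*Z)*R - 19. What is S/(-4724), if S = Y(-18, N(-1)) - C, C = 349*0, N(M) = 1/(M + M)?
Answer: 51/9448 ≈ 0.0053980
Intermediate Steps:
N(M) = 1/(2*M)
Y(Z, R) = -21 + Z*R² (Y(Z, R) = -2 + ((R*Z)*R - 19) = -2 + (Z*R² - 19) = -2 + (-19 + Z*R²) = -21 + Z*R²)
C = 0
S = -51/2 (S = (-21 - 18*((½)/(-1))²) - 1*0 = (-21 - 18*((½)*(-1))²) + 0 = (-21 - 18*(-½)²) + 0 = (-21 - 18*¼) + 0 = (-21 - 9/2) + 0 = -51/2 + 0 = -51/2 ≈ -25.500)
S/(-4724) = -51/2/(-4724) = -51/2*(-1/4724) = 51/9448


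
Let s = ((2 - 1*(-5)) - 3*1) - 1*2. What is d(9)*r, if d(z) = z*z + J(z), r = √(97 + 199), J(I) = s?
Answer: 166*√74 ≈ 1428.0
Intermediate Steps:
s = 2 (s = ((2 + 5) - 3) - 2 = (7 - 3) - 2 = 4 - 2 = 2)
J(I) = 2
r = 2*√74 (r = √296 = 2*√74 ≈ 17.205)
d(z) = 2 + z² (d(z) = z*z + 2 = z² + 2 = 2 + z²)
d(9)*r = (2 + 9²)*(2*√74) = (2 + 81)*(2*√74) = 83*(2*√74) = 166*√74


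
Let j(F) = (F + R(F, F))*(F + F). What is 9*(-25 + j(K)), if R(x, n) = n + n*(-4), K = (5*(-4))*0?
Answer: -225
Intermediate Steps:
K = 0 (K = -20*0 = 0)
R(x, n) = -3*n (R(x, n) = n - 4*n = -3*n)
j(F) = -4*F**2 (j(F) = (F - 3*F)*(F + F) = (-2*F)*(2*F) = -4*F**2)
9*(-25 + j(K)) = 9*(-25 - 4*0**2) = 9*(-25 - 4*0) = 9*(-25 + 0) = 9*(-25) = -225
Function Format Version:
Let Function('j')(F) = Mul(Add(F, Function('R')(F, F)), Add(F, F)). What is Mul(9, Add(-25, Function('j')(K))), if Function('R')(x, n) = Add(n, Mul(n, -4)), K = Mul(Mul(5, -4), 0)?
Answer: -225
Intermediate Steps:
K = 0 (K = Mul(-20, 0) = 0)
Function('R')(x, n) = Mul(-3, n) (Function('R')(x, n) = Add(n, Mul(-4, n)) = Mul(-3, n))
Function('j')(F) = Mul(-4, Pow(F, 2)) (Function('j')(F) = Mul(Add(F, Mul(-3, F)), Add(F, F)) = Mul(Mul(-2, F), Mul(2, F)) = Mul(-4, Pow(F, 2)))
Mul(9, Add(-25, Function('j')(K))) = Mul(9, Add(-25, Mul(-4, Pow(0, 2)))) = Mul(9, Add(-25, Mul(-4, 0))) = Mul(9, Add(-25, 0)) = Mul(9, -25) = -225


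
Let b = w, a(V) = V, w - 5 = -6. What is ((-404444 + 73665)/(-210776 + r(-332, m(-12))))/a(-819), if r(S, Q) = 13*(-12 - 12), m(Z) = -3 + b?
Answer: -330779/172881072 ≈ -0.0019133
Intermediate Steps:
w = -1 (w = 5 - 6 = -1)
b = -1
m(Z) = -4 (m(Z) = -3 - 1 = -4)
r(S, Q) = -312 (r(S, Q) = 13*(-24) = -312)
((-404444 + 73665)/(-210776 + r(-332, m(-12))))/a(-819) = ((-404444 + 73665)/(-210776 - 312))/(-819) = -330779/(-211088)*(-1/819) = -330779*(-1/211088)*(-1/819) = (330779/211088)*(-1/819) = -330779/172881072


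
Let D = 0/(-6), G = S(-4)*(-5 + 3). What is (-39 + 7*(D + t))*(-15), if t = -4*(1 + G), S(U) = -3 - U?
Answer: 165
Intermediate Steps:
G = -2 (G = (-3 - 1*(-4))*(-5 + 3) = (-3 + 4)*(-2) = 1*(-2) = -2)
t = 4 (t = -4*(1 - 2) = -4*(-1) = 4)
D = 0 (D = 0*(-⅙) = 0)
(-39 + 7*(D + t))*(-15) = (-39 + 7*(0 + 4))*(-15) = (-39 + 7*4)*(-15) = (-39 + 28)*(-15) = -11*(-15) = 165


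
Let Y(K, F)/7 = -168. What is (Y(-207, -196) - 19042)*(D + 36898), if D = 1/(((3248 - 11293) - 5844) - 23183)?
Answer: -13827925759395/18536 ≈ -7.4600e+8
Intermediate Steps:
Y(K, F) = -1176 (Y(K, F) = 7*(-168) = -1176)
D = -1/37072 (D = 1/((-8045 - 5844) - 23183) = 1/(-13889 - 23183) = 1/(-37072) = -1/37072 ≈ -2.6975e-5)
(Y(-207, -196) - 19042)*(D + 36898) = (-1176 - 19042)*(-1/37072 + 36898) = -20218*1367882655/37072 = -13827925759395/18536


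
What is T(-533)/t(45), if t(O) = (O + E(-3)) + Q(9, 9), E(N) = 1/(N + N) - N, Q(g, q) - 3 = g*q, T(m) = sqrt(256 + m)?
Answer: 6*I*sqrt(277)/791 ≈ 0.12625*I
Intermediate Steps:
Q(g, q) = 3 + g*q
E(N) = 1/(2*N) - N
t(O) = 521/6 + O (t(O) = (O + ((1/2)/(-3) - 1*(-3))) + (3 + 9*9) = (O + ((1/2)*(-1/3) + 3)) + (3 + 81) = (O + (-1/6 + 3)) + 84 = (O + 17/6) + 84 = (17/6 + O) + 84 = 521/6 + O)
T(-533)/t(45) = sqrt(256 - 533)/(521/6 + 45) = sqrt(-277)/(791/6) = (I*sqrt(277))*(6/791) = 6*I*sqrt(277)/791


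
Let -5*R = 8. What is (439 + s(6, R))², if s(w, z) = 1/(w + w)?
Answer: 27762361/144 ≈ 1.9279e+5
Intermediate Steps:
R = -8/5 (R = -⅕*8 = -8/5 ≈ -1.6000)
s(w, z) = 1/(2*w)
(439 + s(6, R))² = (439 + (½)/6)² = (439 + (½)*(⅙))² = (439 + 1/12)² = (5269/12)² = 27762361/144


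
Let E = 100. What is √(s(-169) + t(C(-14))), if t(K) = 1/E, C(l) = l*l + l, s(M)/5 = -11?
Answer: 3*I*√611/10 ≈ 7.4155*I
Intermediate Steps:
s(M) = -55 (s(M) = 5*(-11) = -55)
C(l) = l + l² (C(l) = l² + l = l + l²)
t(K) = 1/100
√(s(-169) + t(C(-14))) = √(-55 + 1/100) = √(-5499/100) = 3*I*√611/10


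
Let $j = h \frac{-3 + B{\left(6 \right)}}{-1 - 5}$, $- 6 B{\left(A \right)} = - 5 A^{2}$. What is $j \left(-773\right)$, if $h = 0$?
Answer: $0$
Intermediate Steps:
$B{\left(A \right)} = \frac{5 A^{2}}{6}$ ($B{\left(A \right)} = - \frac{\left(-5\right) A^{2}}{6} = \frac{5 A^{2}}{6}$)
$j = 0$ ($j = 0 \frac{-3 + \frac{5 \cdot 6^{2}}{6}}{-1 - 5} = 0 \frac{-3 + \frac{5}{6} \cdot 36}{-6} = 0 \left(-3 + 30\right) \left(- \frac{1}{6}\right) = 0 \cdot 27 \left(- \frac{1}{6}\right) = 0 \left(- \frac{9}{2}\right) = 0$)
$j \left(-773\right) = 0 \left(-773\right) = 0$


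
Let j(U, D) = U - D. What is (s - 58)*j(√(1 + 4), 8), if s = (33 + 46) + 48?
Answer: -552 + 69*√5 ≈ -397.71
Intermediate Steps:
s = 127 (s = 79 + 48 = 127)
(s - 58)*j(√(1 + 4), 8) = (127 - 58)*(√(1 + 4) - 1*8) = 69*(√5 - 8) = 69*(-8 + √5) = -552 + 69*√5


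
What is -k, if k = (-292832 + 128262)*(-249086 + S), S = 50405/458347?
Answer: -18788589980817090/458347 ≈ -4.0992e+10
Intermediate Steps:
S = 50405/458347 (S = 50405*(1/458347) = 50405/458347 ≈ 0.10997)
k = 18788589980817090/458347 (k = (-292832 + 128262)*(-249086 + 50405/458347) = -164570*(-114167770437/458347) = 18788589980817090/458347 ≈ 4.0992e+10)
-k = -1*18788589980817090/458347 = -18788589980817090/458347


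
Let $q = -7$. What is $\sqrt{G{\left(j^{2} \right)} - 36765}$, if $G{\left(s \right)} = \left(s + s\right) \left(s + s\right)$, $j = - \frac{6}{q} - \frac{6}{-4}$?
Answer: $\frac{3 i \sqrt{39100571}}{98} \approx 191.42 i$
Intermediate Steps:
$j = \frac{33}{14}$ ($j = - \frac{6}{-7} - \frac{6}{-4} = \left(-6\right) \left(- \frac{1}{7}\right) - - \frac{3}{2} = \frac{6}{7} + \frac{3}{2} = \frac{33}{14} \approx 2.3571$)
$G{\left(s \right)} = 4 s^{2}$ ($G{\left(s \right)} = 2 s 2 s = 4 s^{2}$)
$\sqrt{G{\left(j^{2} \right)} - 36765} = \sqrt{4 \left(\left(\frac{33}{14}\right)^{2}\right)^{2} - 36765} = \sqrt{4 \left(\frac{1089}{196}\right)^{2} - 36765} = \sqrt{4 \cdot \frac{1185921}{38416} - 36765} = \sqrt{\frac{1185921}{9604} - 36765} = \sqrt{- \frac{351905139}{9604}} = \frac{3 i \sqrt{39100571}}{98}$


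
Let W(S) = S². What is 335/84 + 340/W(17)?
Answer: 7375/1428 ≈ 5.1646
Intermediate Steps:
335/84 + 340/W(17) = 335/84 + 340/(17²) = 335*(1/84) + 340/289 = 335/84 + 340*(1/289) = 335/84 + 20/17 = 7375/1428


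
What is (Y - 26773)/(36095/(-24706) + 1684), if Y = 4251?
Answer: -556428532/41568809 ≈ -13.386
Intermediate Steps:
(Y - 26773)/(36095/(-24706) + 1684) = (4251 - 26773)/(36095/(-24706) + 1684) = -22522/(36095*(-1/24706) + 1684) = -22522/(-36095/24706 + 1684) = -22522/41568809/24706 = -22522*24706/41568809 = -556428532/41568809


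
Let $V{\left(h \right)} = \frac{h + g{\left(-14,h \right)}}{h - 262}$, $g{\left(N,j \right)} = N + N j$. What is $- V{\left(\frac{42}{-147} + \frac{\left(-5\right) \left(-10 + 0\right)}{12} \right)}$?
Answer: $- \frac{2707}{10841} \approx -0.2497$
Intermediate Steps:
$V{\left(h \right)} = \frac{-14 - 13 h}{-262 + h}$ ($V{\left(h \right)} = \frac{h - 14 \left(1 + h\right)}{h - 262} = \frac{h - \left(14 + 14 h\right)}{-262 + h} = \frac{-14 - 13 h}{-262 + h}$)
$- V{\left(\frac{42}{-147} + \frac{\left(-5\right) \left(-10 + 0\right)}{12} \right)} = - \frac{-14 - 13 \left(\frac{42}{-147} + \frac{\left(-5\right) \left(-10 + 0\right)}{12}\right)}{-262 + \left(\frac{42}{-147} + \frac{\left(-5\right) \left(-10 + 0\right)}{12}\right)} = - \frac{-14 - 13 \left(42 \left(- \frac{1}{147}\right) + \left(-5\right) \left(-10\right) \frac{1}{12}\right)}{-262 + \left(42 \left(- \frac{1}{147}\right) + \left(-5\right) \left(-10\right) \frac{1}{12}\right)} = - \frac{-14 - 13 \left(- \frac{2}{7} + 50 \cdot \frac{1}{12}\right)}{-262 + \left(- \frac{2}{7} + 50 \cdot \frac{1}{12}\right)} = - \frac{-14 - 13 \left(- \frac{2}{7} + \frac{25}{6}\right)}{-262 + \left(- \frac{2}{7} + \frac{25}{6}\right)} = - \frac{-14 - \frac{2119}{42}}{-262 + \frac{163}{42}} = - \frac{-14 - \frac{2119}{42}}{- \frac{10841}{42}} = - \frac{\left(-42\right) \left(-2707\right)}{10841 \cdot 42} = \left(-1\right) \frac{2707}{10841} = - \frac{2707}{10841}$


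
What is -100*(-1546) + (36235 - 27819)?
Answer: 163016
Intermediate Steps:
-100*(-1546) + (36235 - 27819) = 154600 + 8416 = 163016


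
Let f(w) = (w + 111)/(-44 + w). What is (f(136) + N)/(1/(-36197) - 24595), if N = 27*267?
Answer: -24015804575/81904399872 ≈ -0.29322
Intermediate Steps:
N = 7209
f(w) = (111 + w)/(-44 + w)
(f(136) + N)/(1/(-36197) - 24595) = ((111 + 136)/(-44 + 136) + 7209)/(1/(-36197) - 24595) = (247/92 + 7209)/(-1/36197 - 24595) = ((1/92)*247 + 7209)/(-890265216/36197) = (247/92 + 7209)*(-36197/890265216) = (663475/92)*(-36197/890265216) = -24015804575/81904399872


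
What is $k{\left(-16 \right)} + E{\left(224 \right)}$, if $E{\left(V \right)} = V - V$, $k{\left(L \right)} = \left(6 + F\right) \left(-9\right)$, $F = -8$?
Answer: $18$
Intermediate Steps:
$k{\left(L \right)} = 18$ ($k{\left(L \right)} = \left(6 - 8\right) \left(-9\right) = \left(-2\right) \left(-9\right) = 18$)
$E{\left(V \right)} = 0$
$k{\left(-16 \right)} + E{\left(224 \right)} = 18 + 0 = 18$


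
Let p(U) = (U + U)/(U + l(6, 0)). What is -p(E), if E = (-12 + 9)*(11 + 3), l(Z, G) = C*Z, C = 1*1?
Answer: -7/3 ≈ -2.3333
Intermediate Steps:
C = 1
l(Z, G) = Z (l(Z, G) = 1*Z = Z)
E = -42 (E = -3*14 = -42)
p(U) = 2*U/(6 + U) (p(U) = (U + U)/(U + 6) = (2*U)/(6 + U) = 2*U/(6 + U))
-p(E) = -2*(-42)/(6 - 42) = -2*(-42)/(-36) = -2*(-42)*(-1)/36 = -1*7/3 = -7/3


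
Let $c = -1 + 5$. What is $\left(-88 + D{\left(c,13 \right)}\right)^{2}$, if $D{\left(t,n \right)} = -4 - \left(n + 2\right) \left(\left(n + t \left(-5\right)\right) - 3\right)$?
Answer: $3364$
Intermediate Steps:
$c = 4$
$D{\left(t,n \right)} = -4 - \left(2 + n\right) \left(-3 + n - 5 t\right)$ ($D{\left(t,n \right)} = -4 - \left(2 + n\right) \left(\left(n - 5 t\right) - 3\right) = -4 - \left(2 + n\right) \left(-3 + n - 5 t\right)$)
$\left(-88 + D{\left(c,13 \right)}\right)^{2} = \left(-88 + \left(2 + 13 - 13^{2} + 10 \cdot 4 + 5 \cdot 13 \cdot 4\right)\right)^{2} = \left(-88 + \left(2 + 13 - 169 + 40 + 260\right)\right)^{2} = \left(-88 + 146\right)^{2} = 58^{2} = 3364$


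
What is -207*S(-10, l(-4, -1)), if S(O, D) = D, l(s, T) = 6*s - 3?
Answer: 5589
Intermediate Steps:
l(s, T) = -3 + 6*s
-207*S(-10, l(-4, -1)) = -207*(-3 + 6*(-4)) = -207*(-3 - 24) = -207*(-27) = 5589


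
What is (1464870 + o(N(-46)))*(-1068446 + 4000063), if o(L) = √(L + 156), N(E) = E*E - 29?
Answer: 4294437794790 + 2931617*√2243 ≈ 4.2946e+12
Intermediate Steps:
N(E) = -29 + E² (N(E) = E² - 29 = -29 + E²)
o(L) = √(156 + L)
(1464870 + o(N(-46)))*(-1068446 + 4000063) = (1464870 + √(156 + (-29 + (-46)²)))*(-1068446 + 4000063) = (1464870 + √(156 + (-29 + 2116)))*2931617 = (1464870 + √(156 + 2087))*2931617 = (1464870 + √2243)*2931617 = 4294437794790 + 2931617*√2243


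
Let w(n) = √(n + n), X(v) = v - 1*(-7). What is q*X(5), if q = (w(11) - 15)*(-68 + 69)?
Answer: -180 + 12*√22 ≈ -123.71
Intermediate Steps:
X(v) = 7 + v (X(v) = v + 7 = 7 + v)
w(n) = √2*√n (w(n) = √(2*n) = √2*√n)
q = -15 + √22 (q = (√2*√11 - 15)*(-68 + 69) = (√22 - 15)*1 = (-15 + √22)*1 = -15 + √22 ≈ -10.310)
q*X(5) = (-15 + √22)*(7 + 5) = (-15 + √22)*12 = -180 + 12*√22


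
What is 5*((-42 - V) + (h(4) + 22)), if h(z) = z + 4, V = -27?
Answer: 75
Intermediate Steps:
h(z) = 4 + z
5*((-42 - V) + (h(4) + 22)) = 5*((-42 - 1*(-27)) + ((4 + 4) + 22)) = 5*((-42 + 27) + (8 + 22)) = 5*(-15 + 30) = 5*15 = 75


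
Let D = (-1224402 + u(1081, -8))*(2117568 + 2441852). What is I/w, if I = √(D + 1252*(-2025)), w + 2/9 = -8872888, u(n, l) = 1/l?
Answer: -9*I*√22330264288270/159711988 ≈ -0.26629*I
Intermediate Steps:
w = -79855994/9 (w = -2/9 - 8872888 = -79855994/9 ≈ -8.8729e+6)
D = -11165127073535/2 (D = (-1224402 + 1/(-8))*(2117568 + 2441852) = (-1224402 - ⅛)*4559420 = -9795217/8*4559420 = -11165127073535/2 ≈ -5.5826e+12)
I = I*√22330264288270/2 (I = √(-11165127073535/2 + 1252*(-2025)) = √(-11165127073535/2 - 2535300) = √(-11165132144135/2) = I*√22330264288270/2 ≈ 2.3627e+6*I)
I/w = (I*√22330264288270/2)/(-79855994/9) = (I*√22330264288270/2)*(-9/79855994) = -9*I*√22330264288270/159711988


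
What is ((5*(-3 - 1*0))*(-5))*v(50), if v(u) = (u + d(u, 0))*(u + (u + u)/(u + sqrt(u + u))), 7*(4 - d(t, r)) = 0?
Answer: 209250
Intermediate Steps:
d(t, r) = 4 (d(t, r) = 4 - 1/7*0 = 4 + 0 = 4)
v(u) = (4 + u)*(u + 2*u/(u + sqrt(2)*sqrt(u))) (v(u) = (u + 4)*(u + (u + u)/(u + sqrt(u + u))) = (4 + u)*(u + (2*u)/(u + sqrt(2*u))) = (4 + u)*(u + (2*u)/(u + sqrt(2)*sqrt(u))) = (4 + u)*(u + 2*u/(u + sqrt(2)*sqrt(u))))
((5*(-3 - 1*0))*(-5))*v(50) = ((5*(-3 - 1*0))*(-5))*((50**3 + 6*50**2 + 8*50 + sqrt(2)*50**(5/2) + 4*sqrt(2)*50**(3/2))/(50 + sqrt(2)*sqrt(50))) = ((5*(-3 + 0))*(-5))*((125000 + 6*2500 + 400 + sqrt(2)*(12500*sqrt(2)) + 4*sqrt(2)*(250*sqrt(2)))/(50 + sqrt(2)*(5*sqrt(2)))) = ((5*(-3))*(-5))*((125000 + 15000 + 400 + 25000 + 2000)/(50 + 10)) = (-15*(-5))*(167400/60) = 75*((1/60)*167400) = 75*2790 = 209250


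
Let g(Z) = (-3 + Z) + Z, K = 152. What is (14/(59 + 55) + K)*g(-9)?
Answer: -60697/19 ≈ -3194.6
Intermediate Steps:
g(Z) = -3 + 2*Z
(14/(59 + 55) + K)*g(-9) = (14/(59 + 55) + 152)*(-3 + 2*(-9)) = (14/114 + 152)*(-3 - 18) = (14*(1/114) + 152)*(-21) = (7/57 + 152)*(-21) = (8671/57)*(-21) = -60697/19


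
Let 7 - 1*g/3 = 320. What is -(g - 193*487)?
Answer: 94930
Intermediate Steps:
g = -939 (g = 21 - 3*320 = 21 - 960 = -939)
-(g - 193*487) = -(-939 - 193*487) = -(-939 - 93991) = -1*(-94930) = 94930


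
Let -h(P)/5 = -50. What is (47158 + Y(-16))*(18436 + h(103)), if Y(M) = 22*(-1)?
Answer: 880783296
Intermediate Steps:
Y(M) = -22
h(P) = 250 (h(P) = -5*(-50) = 250)
(47158 + Y(-16))*(18436 + h(103)) = (47158 - 22)*(18436 + 250) = 47136*18686 = 880783296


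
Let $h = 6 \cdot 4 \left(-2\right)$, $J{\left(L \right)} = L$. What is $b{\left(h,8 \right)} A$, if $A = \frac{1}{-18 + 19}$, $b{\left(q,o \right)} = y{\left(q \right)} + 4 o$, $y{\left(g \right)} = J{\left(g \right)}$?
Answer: $-16$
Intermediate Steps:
$y{\left(g \right)} = g$
$h = -48$ ($h = 24 \left(-2\right) = -48$)
$b{\left(q,o \right)} = q + 4 o$
$A = 1$ ($A = 1^{-1} = 1$)
$b{\left(h,8 \right)} A = \left(-48 + 4 \cdot 8\right) 1 = \left(-48 + 32\right) 1 = \left(-16\right) 1 = -16$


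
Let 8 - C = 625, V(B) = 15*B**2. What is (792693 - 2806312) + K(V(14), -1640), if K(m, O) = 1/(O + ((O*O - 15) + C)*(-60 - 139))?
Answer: -1077500156318369/535106272 ≈ -2.0136e+6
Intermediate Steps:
C = -617 (C = 8 - 1*625 = 8 - 625 = -617)
K(m, O) = 1/(125768 + O - 199*O**2) (K(m, O) = 1/(O + ((O*O - 15) - 617)*(-60 - 139)) = 1/(O + ((O**2 - 15) - 617)*(-199)) = 1/(O + ((-15 + O**2) - 617)*(-199)) = 1/(O + (-632 + O**2)*(-199)) = 1/(O + (125768 - 199*O**2)) = 1/(125768 + O - 199*O**2))
(792693 - 2806312) + K(V(14), -1640) = (792693 - 2806312) + 1/(125768 - 1640 - 199*(-1640)**2) = -2013619 + 1/(125768 - 1640 - 199*2689600) = -2013619 + 1/(125768 - 1640 - 535230400) = -2013619 + 1/(-535106272) = -2013619 - 1/535106272 = -1077500156318369/535106272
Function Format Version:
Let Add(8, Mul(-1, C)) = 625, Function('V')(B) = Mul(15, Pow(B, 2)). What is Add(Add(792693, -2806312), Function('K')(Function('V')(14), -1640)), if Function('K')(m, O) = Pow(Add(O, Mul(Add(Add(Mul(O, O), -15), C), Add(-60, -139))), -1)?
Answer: Rational(-1077500156318369, 535106272) ≈ -2.0136e+6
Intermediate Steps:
C = -617 (C = Add(8, Mul(-1, 625)) = Add(8, -625) = -617)
Function('K')(m, O) = Pow(Add(125768, O, Mul(-199, Pow(O, 2))), -1) (Function('K')(m, O) = Pow(Add(O, Mul(Add(Add(Mul(O, O), -15), -617), Add(-60, -139))), -1) = Pow(Add(O, Mul(Add(Add(Pow(O, 2), -15), -617), -199)), -1) = Pow(Add(O, Mul(Add(Add(-15, Pow(O, 2)), -617), -199)), -1) = Pow(Add(O, Mul(Add(-632, Pow(O, 2)), -199)), -1) = Pow(Add(O, Add(125768, Mul(-199, Pow(O, 2)))), -1) = Pow(Add(125768, O, Mul(-199, Pow(O, 2))), -1))
Add(Add(792693, -2806312), Function('K')(Function('V')(14), -1640)) = Add(Add(792693, -2806312), Pow(Add(125768, -1640, Mul(-199, Pow(-1640, 2))), -1)) = Add(-2013619, Pow(Add(125768, -1640, Mul(-199, 2689600)), -1)) = Add(-2013619, Pow(Add(125768, -1640, -535230400), -1)) = Add(-2013619, Pow(-535106272, -1)) = Add(-2013619, Rational(-1, 535106272)) = Rational(-1077500156318369, 535106272)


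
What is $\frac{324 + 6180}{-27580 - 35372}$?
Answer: $- \frac{271}{2623} \approx -0.10332$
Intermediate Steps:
$\frac{324 + 6180}{-27580 - 35372} = \frac{6504}{-62952} = 6504 \left(- \frac{1}{62952}\right) = - \frac{271}{2623}$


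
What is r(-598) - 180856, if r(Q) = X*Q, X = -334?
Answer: 18876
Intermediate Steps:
r(Q) = -334*Q
r(-598) - 180856 = -334*(-598) - 180856 = 199732 - 180856 = 18876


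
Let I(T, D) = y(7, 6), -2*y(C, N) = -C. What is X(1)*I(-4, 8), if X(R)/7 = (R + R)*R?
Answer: 49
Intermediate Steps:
y(C, N) = C/2 (y(C, N) = -(-1)*C/2 = C/2)
I(T, D) = 7/2 (I(T, D) = (½)*7 = 7/2)
X(R) = 14*R² (X(R) = 7*((R + R)*R) = 7*((2*R)*R) = 7*(2*R²) = 14*R²)
X(1)*I(-4, 8) = (14*1²)*(7/2) = (14*1)*(7/2) = 14*(7/2) = 49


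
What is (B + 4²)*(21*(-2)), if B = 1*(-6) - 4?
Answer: -252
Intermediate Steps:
B = -10 (B = -6 - 4 = -10)
(B + 4²)*(21*(-2)) = (-10 + 4²)*(21*(-2)) = (-10 + 16)*(-42) = 6*(-42) = -252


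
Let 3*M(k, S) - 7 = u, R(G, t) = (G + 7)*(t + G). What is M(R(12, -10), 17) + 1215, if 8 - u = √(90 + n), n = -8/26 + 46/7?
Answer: 1220 - 2*√199290/273 ≈ 1216.7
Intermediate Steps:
n = 570/91 (n = -8*1/26 + 46*(⅐) = -4/13 + 46/7 = 570/91 ≈ 6.2637)
R(G, t) = (7 + G)*(G + t)
u = 8 - 2*√199290/91 (u = 8 - √(90 + 570/91) = 8 - √(8760/91) = 8 - 2*√199290/91 ≈ -1.8114)
M(k, S) = 5 - 2*√199290/273 (M(k, S) = 7/3 + (8 - 2*√199290/91)/3 = 7/3 + (8/3 - 2*√199290/273) = 5 - 2*√199290/273)
M(R(12, -10), 17) + 1215 = (5 - 2*√199290/273) + 1215 = 1220 - 2*√199290/273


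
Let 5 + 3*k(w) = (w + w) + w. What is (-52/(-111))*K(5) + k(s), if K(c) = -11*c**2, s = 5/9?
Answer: -43270/333 ≈ -129.94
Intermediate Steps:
s = 5/9 (s = 5*(1/9) = 5/9 ≈ 0.55556)
k(w) = -5/3 + w (k(w) = -5/3 + ((w + w) + w)/3 = -5/3 + (2*w + w)/3 = -5/3 + (3*w)/3 = -5/3 + w)
(-52/(-111))*K(5) + k(s) = (-52/(-111))*(-11*5**2) + (-5/3 + 5/9) = (-52*(-1/111))*(-11*25) - 10/9 = (52/111)*(-275) - 10/9 = -14300/111 - 10/9 = -43270/333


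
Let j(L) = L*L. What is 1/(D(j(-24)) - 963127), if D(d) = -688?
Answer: -1/963815 ≈ -1.0375e-6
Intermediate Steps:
j(L) = L²
1/(D(j(-24)) - 963127) = 1/(-688 - 963127) = 1/(-963815) = -1/963815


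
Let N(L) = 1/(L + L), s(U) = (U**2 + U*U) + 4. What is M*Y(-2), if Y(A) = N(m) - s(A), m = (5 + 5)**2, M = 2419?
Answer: -5803181/200 ≈ -29016.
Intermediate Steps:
m = 100 (m = 10**2 = 100)
s(U) = 4 + 2*U**2 (s(U) = (U**2 + U**2) + 4 = 2*U**2 + 4 = 4 + 2*U**2)
N(L) = 1/(2*L)
Y(A) = -799/200 - 2*A**2 (Y(A) = (1/2)/100 - (4 + 2*A**2) = (1/2)*(1/100) + (-4 - 2*A**2) = 1/200 + (-4 - 2*A**2) = -799/200 - 2*A**2)
M*Y(-2) = 2419*(-799/200 - 2*(-2)**2) = 2419*(-799/200 - 2*4) = 2419*(-799/200 - 8) = 2419*(-2399/200) = -5803181/200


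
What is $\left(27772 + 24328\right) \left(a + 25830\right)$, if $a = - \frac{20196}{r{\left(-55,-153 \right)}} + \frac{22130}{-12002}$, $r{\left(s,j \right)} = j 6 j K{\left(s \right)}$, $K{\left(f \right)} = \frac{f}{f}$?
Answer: $\frac{72676640699900}{54009} \approx 1.3456 \cdot 10^{9}$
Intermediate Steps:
$K{\left(f \right)} = 1$
$r{\left(s,j \right)} = 6 j^{2}$ ($r{\left(s,j \right)} = j 6 j 1 = j 6 j = 6 j^{2}$)
$a = - \frac{107351}{54009}$ ($a = - \frac{20196}{6 \left(-153\right)^{2}} + \frac{22130}{-12002} = - \frac{20196}{6 \cdot 23409} + 22130 \left(- \frac{1}{12002}\right) = - \frac{20196}{140454} - \frac{11065}{6001} = \left(-20196\right) \frac{1}{140454} - \frac{11065}{6001} = - \frac{22}{153} - \frac{11065}{6001} = - \frac{107351}{54009} \approx -1.9876$)
$\left(27772 + 24328\right) \left(a + 25830\right) = \left(27772 + 24328\right) \left(- \frac{107351}{54009} + 25830\right) = 52100 \cdot \frac{1394945119}{54009} = \frac{72676640699900}{54009}$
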